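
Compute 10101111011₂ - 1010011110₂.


Align and subtract column by column (LSB to MSB, borrowing when needed):
  10101111011
- 01010011110
  -----------
  col 0: (1 - 0 borrow-in) - 0 → 1 - 0 = 1, borrow out 0
  col 1: (1 - 0 borrow-in) - 1 → 1 - 1 = 0, borrow out 0
  col 2: (0 - 0 borrow-in) - 1 → borrow from next column: (0+2) - 1 = 1, borrow out 1
  col 3: (1 - 1 borrow-in) - 1 → borrow from next column: (0+2) - 1 = 1, borrow out 1
  col 4: (1 - 1 borrow-in) - 1 → borrow from next column: (0+2) - 1 = 1, borrow out 1
  col 5: (1 - 1 borrow-in) - 0 → 0 - 0 = 0, borrow out 0
  col 6: (1 - 0 borrow-in) - 0 → 1 - 0 = 1, borrow out 0
  col 7: (0 - 0 borrow-in) - 1 → borrow from next column: (0+2) - 1 = 1, borrow out 1
  col 8: (1 - 1 borrow-in) - 0 → 0 - 0 = 0, borrow out 0
  col 9: (0 - 0 borrow-in) - 1 → borrow from next column: (0+2) - 1 = 1, borrow out 1
  col 10: (1 - 1 borrow-in) - 0 → 0 - 0 = 0, borrow out 0
Reading bits MSB→LSB: 01011011101
Strip leading zeros: 1011011101
= 1011011101


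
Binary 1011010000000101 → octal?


Group into 3-bit groups: 001011010000000101
  001 = 1
  011 = 3
  010 = 2
  000 = 0
  000 = 0
  101 = 5
= 0o132005


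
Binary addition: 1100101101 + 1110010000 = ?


Align and add column by column (LSB to MSB, carry propagating):
  01100101101
+ 01110010000
  -----------
  col 0: 1 + 0 + 0 (carry in) = 1 → bit 1, carry out 0
  col 1: 0 + 0 + 0 (carry in) = 0 → bit 0, carry out 0
  col 2: 1 + 0 + 0 (carry in) = 1 → bit 1, carry out 0
  col 3: 1 + 0 + 0 (carry in) = 1 → bit 1, carry out 0
  col 4: 0 + 1 + 0 (carry in) = 1 → bit 1, carry out 0
  col 5: 1 + 0 + 0 (carry in) = 1 → bit 1, carry out 0
  col 6: 0 + 0 + 0 (carry in) = 0 → bit 0, carry out 0
  col 7: 0 + 1 + 0 (carry in) = 1 → bit 1, carry out 0
  col 8: 1 + 1 + 0 (carry in) = 2 → bit 0, carry out 1
  col 9: 1 + 1 + 1 (carry in) = 3 → bit 1, carry out 1
  col 10: 0 + 0 + 1 (carry in) = 1 → bit 1, carry out 0
Reading bits MSB→LSB: 11010111101
Strip leading zeros: 11010111101
= 11010111101


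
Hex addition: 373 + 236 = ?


Align and add column by column (LSB to MSB, each column mod 16 with carry):
  0373
+ 0236
  ----
  col 0: 3(3) + 6(6) + 0 (carry in) = 9 → 9(9), carry out 0
  col 1: 7(7) + 3(3) + 0 (carry in) = 10 → A(10), carry out 0
  col 2: 3(3) + 2(2) + 0 (carry in) = 5 → 5(5), carry out 0
  col 3: 0(0) + 0(0) + 0 (carry in) = 0 → 0(0), carry out 0
Reading digits MSB→LSB: 05A9
Strip leading zeros: 5A9
= 0x5A9


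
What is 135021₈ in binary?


Each octal digit → 3 binary bits:
  1 = 001
  3 = 011
  5 = 101
  0 = 000
  2 = 010
  1 = 001
Concatenate: 001 011 101 000 010 001
= 001011101000010001


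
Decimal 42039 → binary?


Divide by 2 repeatedly:
42039 ÷ 2 = 21019 remainder 1
21019 ÷ 2 = 10509 remainder 1
10509 ÷ 2 = 5254 remainder 1
5254 ÷ 2 = 2627 remainder 0
2627 ÷ 2 = 1313 remainder 1
1313 ÷ 2 = 656 remainder 1
656 ÷ 2 = 328 remainder 0
328 ÷ 2 = 164 remainder 0
164 ÷ 2 = 82 remainder 0
82 ÷ 2 = 41 remainder 0
41 ÷ 2 = 20 remainder 1
20 ÷ 2 = 10 remainder 0
10 ÷ 2 = 5 remainder 0
5 ÷ 2 = 2 remainder 1
2 ÷ 2 = 1 remainder 0
1 ÷ 2 = 0 remainder 1
Reading remainders bottom-up:
= 1010010000110111


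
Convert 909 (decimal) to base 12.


Divide by 12 repeatedly:
909 ÷ 12 = 75 remainder 9
75 ÷ 12 = 6 remainder 3
6 ÷ 12 = 0 remainder 6
Reading remainders bottom-up:
= 639


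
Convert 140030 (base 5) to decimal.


Positional values (base 5):
  0 × 5^0 = 0 × 1 = 0
  3 × 5^1 = 3 × 5 = 15
  0 × 5^2 = 0 × 25 = 0
  0 × 5^3 = 0 × 125 = 0
  4 × 5^4 = 4 × 625 = 2500
  1 × 5^5 = 1 × 3125 = 3125
Sum = 0 + 15 + 0 + 0 + 2500 + 3125
= 5640


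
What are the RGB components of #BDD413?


Hex: #BDD413
R = BD₁₆ = 189
G = D4₁₆ = 212
B = 13₁₆ = 19
= RGB(189, 212, 19)


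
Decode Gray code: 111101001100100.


Gray code: 111101001100100
MSB stays the same: 1
Each subsequent bit = prev_binary XOR current_gray:
  B[1] = 1 XOR 1 = 0
  B[2] = 0 XOR 1 = 1
  B[3] = 1 XOR 1 = 0
  B[4] = 0 XOR 0 = 0
  B[5] = 0 XOR 1 = 1
  B[6] = 1 XOR 0 = 1
  B[7] = 1 XOR 0 = 1
  B[8] = 1 XOR 1 = 0
  B[9] = 0 XOR 1 = 1
  B[10] = 1 XOR 0 = 1
  B[11] = 1 XOR 0 = 1
  B[12] = 1 XOR 1 = 0
  B[13] = 0 XOR 0 = 0
  B[14] = 0 XOR 0 = 0
= 101001110111000 (21432 decimal)


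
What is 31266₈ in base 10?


Positional values:
Position 0: 6 × 8^0 = 6
Position 1: 6 × 8^1 = 48
Position 2: 2 × 8^2 = 128
Position 3: 1 × 8^3 = 512
Position 4: 3 × 8^4 = 12288
Sum = 6 + 48 + 128 + 512 + 12288
= 12982


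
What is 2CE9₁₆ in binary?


Each hex digit → 4 binary bits:
  2 = 0010
  C = 1100
  E = 1110
  9 = 1001
Concatenate: 0010 1100 1110 1001
= 0010110011101001


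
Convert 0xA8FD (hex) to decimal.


Positional values:
Position 0: D × 16^0 = 13 × 1 = 13
Position 1: F × 16^1 = 15 × 16 = 240
Position 2: 8 × 16^2 = 8 × 256 = 2048
Position 3: A × 16^3 = 10 × 4096 = 40960
Sum = 13 + 240 + 2048 + 40960
= 43261


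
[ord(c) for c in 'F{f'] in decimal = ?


String: 'F{f'  (3 characters)
Per-character ASCII lookup:
  'F': uppercase starts at 65: 'F' = 65 + 5 = 70
  '{': special character: '{' = 123
  'f': lowercase starts at 97: 'f' = 97 + 5 = 102
= 70 123 102


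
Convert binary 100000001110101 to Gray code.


Binary: 100000001110101
Gray code: G = B XOR (B >> 1)
B >> 1 = 010000000111010
100000001110101 XOR 010000000111010:
  1 XOR 0 = 1
  0 XOR 1 = 1
  0 XOR 0 = 0
  0 XOR 0 = 0
  0 XOR 0 = 0
  0 XOR 0 = 0
  0 XOR 0 = 0
  0 XOR 0 = 0
  1 XOR 0 = 1
  1 XOR 1 = 0
  1 XOR 1 = 0
  0 XOR 1 = 1
  1 XOR 0 = 1
  0 XOR 1 = 1
  1 XOR 0 = 1
= 110000001001111


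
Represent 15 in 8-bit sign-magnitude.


Sign bit: 0 (positive)
Magnitude: 15 = 0001111
= 00001111


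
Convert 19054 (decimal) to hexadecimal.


Divide by 16 repeatedly:
19054 ÷ 16 = 1190 remainder 14 (E)
1190 ÷ 16 = 74 remainder 6 (6)
74 ÷ 16 = 4 remainder 10 (A)
4 ÷ 16 = 0 remainder 4 (4)
Reading remainders bottom-up:
= 0x4A6E


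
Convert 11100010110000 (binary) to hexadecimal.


Group into 4-bit nibbles: 0011100010110000
  0011 = 3
  1000 = 8
  1011 = B
  0000 = 0
= 0x38B0


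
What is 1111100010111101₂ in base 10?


Positional values:
Bit 0: 1 × 2^0 = 1
Bit 2: 1 × 2^2 = 4
Bit 3: 1 × 2^3 = 8
Bit 4: 1 × 2^4 = 16
Bit 5: 1 × 2^5 = 32
Bit 7: 1 × 2^7 = 128
Bit 11: 1 × 2^11 = 2048
Bit 12: 1 × 2^12 = 4096
Bit 13: 1 × 2^13 = 8192
Bit 14: 1 × 2^14 = 16384
Bit 15: 1 × 2^15 = 32768
Sum = 1 + 4 + 8 + 16 + 32 + 128 + 2048 + 4096 + 8192 + 16384 + 32768
= 63677


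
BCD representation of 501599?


Each digit → 4-bit binary:
  5 → 0101
  0 → 0000
  1 → 0001
  5 → 0101
  9 → 1001
  9 → 1001
= 0101 0000 0001 0101 1001 1001


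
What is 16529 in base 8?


Divide by 8 repeatedly:
16529 ÷ 8 = 2066 remainder 1
2066 ÷ 8 = 258 remainder 2
258 ÷ 8 = 32 remainder 2
32 ÷ 8 = 4 remainder 0
4 ÷ 8 = 0 remainder 4
Reading remainders bottom-up:
= 0o40221


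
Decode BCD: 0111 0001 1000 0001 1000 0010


Each 4-bit group → digit:
  0111 → 7
  0001 → 1
  1000 → 8
  0001 → 1
  1000 → 8
  0010 → 2
= 718182


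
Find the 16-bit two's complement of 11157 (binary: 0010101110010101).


Original: 0010101110010101
Step 1 - Invert all bits: 1101010001101010
Step 2 - Add 1: 1101010001101010 + 1
= 1101010001101011 (represents -11157)


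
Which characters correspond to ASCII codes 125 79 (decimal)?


Codes (decimal): 125 79
Per-code ASCII lookup:
  125  (special character) → '}'
  79  (range 65-90: uppercase, 79 - 65 = 14) → 'O'
= '}O'


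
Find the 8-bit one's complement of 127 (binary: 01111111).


Original: 01111111
Invert all bits:
  bit 0: 0 → 1
  bit 1: 1 → 0
  bit 2: 1 → 0
  bit 3: 1 → 0
  bit 4: 1 → 0
  bit 5: 1 → 0
  bit 6: 1 → 0
  bit 7: 1 → 0
= 10000000


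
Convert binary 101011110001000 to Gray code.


Binary: 101011110001000
Gray code: G = B XOR (B >> 1)
B >> 1 = 010101111000100
101011110001000 XOR 010101111000100:
  1 XOR 0 = 1
  0 XOR 1 = 1
  1 XOR 0 = 1
  0 XOR 1 = 1
  1 XOR 0 = 1
  1 XOR 1 = 0
  1 XOR 1 = 0
  1 XOR 1 = 0
  0 XOR 1 = 1
  0 XOR 0 = 0
  0 XOR 0 = 0
  1 XOR 0 = 1
  0 XOR 1 = 1
  0 XOR 0 = 0
  0 XOR 0 = 0
= 111110001001100


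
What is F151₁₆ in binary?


Each hex digit → 4 binary bits:
  F = 1111
  1 = 0001
  5 = 0101
  1 = 0001
Concatenate: 1111 0001 0101 0001
= 1111000101010001


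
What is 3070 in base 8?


Divide by 8 repeatedly:
3070 ÷ 8 = 383 remainder 6
383 ÷ 8 = 47 remainder 7
47 ÷ 8 = 5 remainder 7
5 ÷ 8 = 0 remainder 5
Reading remainders bottom-up:
= 0o5776


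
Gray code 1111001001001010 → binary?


Gray code: 1111001001001010
MSB stays the same: 1
Each subsequent bit = prev_binary XOR current_gray:
  B[1] = 1 XOR 1 = 0
  B[2] = 0 XOR 1 = 1
  B[3] = 1 XOR 1 = 0
  B[4] = 0 XOR 0 = 0
  B[5] = 0 XOR 0 = 0
  B[6] = 0 XOR 1 = 1
  B[7] = 1 XOR 0 = 1
  B[8] = 1 XOR 0 = 1
  B[9] = 1 XOR 1 = 0
  B[10] = 0 XOR 0 = 0
  B[11] = 0 XOR 0 = 0
  B[12] = 0 XOR 1 = 1
  B[13] = 1 XOR 0 = 1
  B[14] = 1 XOR 1 = 0
  B[15] = 0 XOR 0 = 0
= 1010001110001100 (41868 decimal)


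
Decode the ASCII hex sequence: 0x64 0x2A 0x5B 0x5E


Codes (hex): 0x64 0x2A 0x5B 0x5E
Per-code ASCII lookup:
  0x64 = 100  (range 97-122: lowercase, 100 - 97 = 3) → 'd'
  0x2A = 42  (special character) → '*'
  0x5B = 91  (special character) → '['
  0x5E = 94  (special character) → '^'
= 'd*[^'


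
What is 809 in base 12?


Divide by 12 repeatedly:
809 ÷ 12 = 67 remainder 5
67 ÷ 12 = 5 remainder 7
5 ÷ 12 = 0 remainder 5
Reading remainders bottom-up:
= 575


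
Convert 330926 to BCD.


Each digit → 4-bit binary:
  3 → 0011
  3 → 0011
  0 → 0000
  9 → 1001
  2 → 0010
  6 → 0110
= 0011 0011 0000 1001 0010 0110


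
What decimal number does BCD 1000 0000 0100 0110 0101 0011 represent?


Each 4-bit group → digit:
  1000 → 8
  0000 → 0
  0100 → 4
  0110 → 6
  0101 → 5
  0011 → 3
= 804653


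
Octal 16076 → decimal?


Positional values:
Position 0: 6 × 8^0 = 6
Position 1: 7 × 8^1 = 56
Position 2: 0 × 8^2 = 0
Position 3: 6 × 8^3 = 3072
Position 4: 1 × 8^4 = 4096
Sum = 6 + 56 + 0 + 3072 + 4096
= 7230


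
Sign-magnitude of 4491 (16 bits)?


Sign bit: 0 (positive)
Magnitude: 4491 = 001000110001011
= 0001000110001011


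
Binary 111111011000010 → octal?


Group into 3-bit groups: 111111011000010
  111 = 7
  111 = 7
  011 = 3
  000 = 0
  010 = 2
= 0o77302


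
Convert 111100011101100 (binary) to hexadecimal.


Group into 4-bit nibbles: 0111100011101100
  0111 = 7
  1000 = 8
  1110 = E
  1100 = C
= 0x78EC


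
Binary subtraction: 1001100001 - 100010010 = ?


Align and subtract column by column (LSB to MSB, borrowing when needed):
  1001100001
- 0100010010
  ----------
  col 0: (1 - 0 borrow-in) - 0 → 1 - 0 = 1, borrow out 0
  col 1: (0 - 0 borrow-in) - 1 → borrow from next column: (0+2) - 1 = 1, borrow out 1
  col 2: (0 - 1 borrow-in) - 0 → borrow from next column: (-1+2) - 0 = 1, borrow out 1
  col 3: (0 - 1 borrow-in) - 0 → borrow from next column: (-1+2) - 0 = 1, borrow out 1
  col 4: (0 - 1 borrow-in) - 1 → borrow from next column: (-1+2) - 1 = 0, borrow out 1
  col 5: (1 - 1 borrow-in) - 0 → 0 - 0 = 0, borrow out 0
  col 6: (1 - 0 borrow-in) - 0 → 1 - 0 = 1, borrow out 0
  col 7: (0 - 0 borrow-in) - 0 → 0 - 0 = 0, borrow out 0
  col 8: (0 - 0 borrow-in) - 1 → borrow from next column: (0+2) - 1 = 1, borrow out 1
  col 9: (1 - 1 borrow-in) - 0 → 0 - 0 = 0, borrow out 0
Reading bits MSB→LSB: 0101001111
Strip leading zeros: 101001111
= 101001111


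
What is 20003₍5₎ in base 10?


Positional values (base 5):
  3 × 5^0 = 3 × 1 = 3
  0 × 5^1 = 0 × 5 = 0
  0 × 5^2 = 0 × 25 = 0
  0 × 5^3 = 0 × 125 = 0
  2 × 5^4 = 2 × 625 = 1250
Sum = 3 + 0 + 0 + 0 + 1250
= 1253


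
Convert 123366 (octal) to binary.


Each octal digit → 3 binary bits:
  1 = 001
  2 = 010
  3 = 011
  3 = 011
  6 = 110
  6 = 110
Concatenate: 001 010 011 011 110 110
= 001010011011110110


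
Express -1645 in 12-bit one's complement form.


Original: 011001101101
Invert all bits:
  bit 0: 0 → 1
  bit 1: 1 → 0
  bit 2: 1 → 0
  bit 3: 0 → 1
  bit 4: 0 → 1
  bit 5: 1 → 0
  bit 6: 1 → 0
  bit 7: 0 → 1
  bit 8: 1 → 0
  bit 9: 1 → 0
  bit 10: 0 → 1
  bit 11: 1 → 0
= 100110010010


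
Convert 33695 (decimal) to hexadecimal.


Divide by 16 repeatedly:
33695 ÷ 16 = 2105 remainder 15 (F)
2105 ÷ 16 = 131 remainder 9 (9)
131 ÷ 16 = 8 remainder 3 (3)
8 ÷ 16 = 0 remainder 8 (8)
Reading remainders bottom-up:
= 0x839F


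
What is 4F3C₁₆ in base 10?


Positional values:
Position 0: C × 16^0 = 12 × 1 = 12
Position 1: 3 × 16^1 = 3 × 16 = 48
Position 2: F × 16^2 = 15 × 256 = 3840
Position 3: 4 × 16^3 = 4 × 4096 = 16384
Sum = 12 + 48 + 3840 + 16384
= 20284


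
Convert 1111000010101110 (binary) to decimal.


Positional values:
Bit 1: 1 × 2^1 = 2
Bit 2: 1 × 2^2 = 4
Bit 3: 1 × 2^3 = 8
Bit 5: 1 × 2^5 = 32
Bit 7: 1 × 2^7 = 128
Bit 12: 1 × 2^12 = 4096
Bit 13: 1 × 2^13 = 8192
Bit 14: 1 × 2^14 = 16384
Bit 15: 1 × 2^15 = 32768
Sum = 2 + 4 + 8 + 32 + 128 + 4096 + 8192 + 16384 + 32768
= 61614


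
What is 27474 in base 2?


Divide by 2 repeatedly:
27474 ÷ 2 = 13737 remainder 0
13737 ÷ 2 = 6868 remainder 1
6868 ÷ 2 = 3434 remainder 0
3434 ÷ 2 = 1717 remainder 0
1717 ÷ 2 = 858 remainder 1
858 ÷ 2 = 429 remainder 0
429 ÷ 2 = 214 remainder 1
214 ÷ 2 = 107 remainder 0
107 ÷ 2 = 53 remainder 1
53 ÷ 2 = 26 remainder 1
26 ÷ 2 = 13 remainder 0
13 ÷ 2 = 6 remainder 1
6 ÷ 2 = 3 remainder 0
3 ÷ 2 = 1 remainder 1
1 ÷ 2 = 0 remainder 1
Reading remainders bottom-up:
= 110101101010010


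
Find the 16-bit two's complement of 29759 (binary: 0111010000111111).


Original: 0111010000111111
Step 1 - Invert all bits: 1000101111000000
Step 2 - Add 1: 1000101111000000 + 1
= 1000101111000001 (represents -29759)


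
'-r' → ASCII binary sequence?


String: '-r'  (2 characters)
Per-character ASCII lookup:
  '-': special character: '-' = 45 → 101101
  'r': lowercase starts at 97: 'r' = 97 + 17 = 114 → 1110010
= 101101 1110010


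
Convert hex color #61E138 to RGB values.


Hex: #61E138
R = 61₁₆ = 97
G = E1₁₆ = 225
B = 38₁₆ = 56
= RGB(97, 225, 56)


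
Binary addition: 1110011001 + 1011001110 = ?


Align and add column by column (LSB to MSB, carry propagating):
  01110011001
+ 01011001110
  -----------
  col 0: 1 + 0 + 0 (carry in) = 1 → bit 1, carry out 0
  col 1: 0 + 1 + 0 (carry in) = 1 → bit 1, carry out 0
  col 2: 0 + 1 + 0 (carry in) = 1 → bit 1, carry out 0
  col 3: 1 + 1 + 0 (carry in) = 2 → bit 0, carry out 1
  col 4: 1 + 0 + 1 (carry in) = 2 → bit 0, carry out 1
  col 5: 0 + 0 + 1 (carry in) = 1 → bit 1, carry out 0
  col 6: 0 + 1 + 0 (carry in) = 1 → bit 1, carry out 0
  col 7: 1 + 1 + 0 (carry in) = 2 → bit 0, carry out 1
  col 8: 1 + 0 + 1 (carry in) = 2 → bit 0, carry out 1
  col 9: 1 + 1 + 1 (carry in) = 3 → bit 1, carry out 1
  col 10: 0 + 0 + 1 (carry in) = 1 → bit 1, carry out 0
Reading bits MSB→LSB: 11001100111
Strip leading zeros: 11001100111
= 11001100111


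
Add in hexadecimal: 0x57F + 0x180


Align and add column by column (LSB to MSB, each column mod 16 with carry):
  057F
+ 0180
  ----
  col 0: F(15) + 0(0) + 0 (carry in) = 15 → F(15), carry out 0
  col 1: 7(7) + 8(8) + 0 (carry in) = 15 → F(15), carry out 0
  col 2: 5(5) + 1(1) + 0 (carry in) = 6 → 6(6), carry out 0
  col 3: 0(0) + 0(0) + 0 (carry in) = 0 → 0(0), carry out 0
Reading digits MSB→LSB: 06FF
Strip leading zeros: 6FF
= 0x6FF


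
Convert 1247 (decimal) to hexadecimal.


Divide by 16 repeatedly:
1247 ÷ 16 = 77 remainder 15 (F)
77 ÷ 16 = 4 remainder 13 (D)
4 ÷ 16 = 0 remainder 4 (4)
Reading remainders bottom-up:
= 0x4DF


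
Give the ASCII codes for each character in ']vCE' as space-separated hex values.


String: ']vCE'  (4 characters)
Per-character ASCII lookup:
  ']': special character: ']' = 93 → 0x5D
  'v': lowercase starts at 97: 'v' = 97 + 21 = 118 → 0x76
  'C': uppercase starts at 65: 'C' = 65 + 2 = 67 → 0x43
  'E': uppercase starts at 65: 'E' = 65 + 4 = 69 → 0x45
= 0x5D 0x76 0x43 0x45


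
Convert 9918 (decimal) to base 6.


Divide by 6 repeatedly:
9918 ÷ 6 = 1653 remainder 0
1653 ÷ 6 = 275 remainder 3
275 ÷ 6 = 45 remainder 5
45 ÷ 6 = 7 remainder 3
7 ÷ 6 = 1 remainder 1
1 ÷ 6 = 0 remainder 1
Reading remainders bottom-up:
= 113530


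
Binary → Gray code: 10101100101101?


Binary: 10101100101101
Gray code: G = B XOR (B >> 1)
B >> 1 = 01010110010110
10101100101101 XOR 01010110010110:
  1 XOR 0 = 1
  0 XOR 1 = 1
  1 XOR 0 = 1
  0 XOR 1 = 1
  1 XOR 0 = 1
  1 XOR 1 = 0
  0 XOR 1 = 1
  0 XOR 0 = 0
  1 XOR 0 = 1
  0 XOR 1 = 1
  1 XOR 0 = 1
  1 XOR 1 = 0
  0 XOR 1 = 1
  1 XOR 0 = 1
= 11111010111011


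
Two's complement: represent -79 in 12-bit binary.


Original: 000001001111
Step 1 - Invert all bits: 111110110000
Step 2 - Add 1: 111110110000 + 1
= 111110110001 (represents -79)


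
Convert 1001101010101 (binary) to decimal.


Positional values:
Bit 0: 1 × 2^0 = 1
Bit 2: 1 × 2^2 = 4
Bit 4: 1 × 2^4 = 16
Bit 6: 1 × 2^6 = 64
Bit 8: 1 × 2^8 = 256
Bit 9: 1 × 2^9 = 512
Bit 12: 1 × 2^12 = 4096
Sum = 1 + 4 + 16 + 64 + 256 + 512 + 4096
= 4949


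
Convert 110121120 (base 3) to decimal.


Positional values (base 3):
  0 × 3^0 = 0 × 1 = 0
  2 × 3^1 = 2 × 3 = 6
  1 × 3^2 = 1 × 9 = 9
  1 × 3^3 = 1 × 27 = 27
  2 × 3^4 = 2 × 81 = 162
  1 × 3^5 = 1 × 243 = 243
  0 × 3^6 = 0 × 729 = 0
  1 × 3^7 = 1 × 2187 = 2187
  1 × 3^8 = 1 × 6561 = 6561
Sum = 0 + 6 + 9 + 27 + 162 + 243 + 0 + 2187 + 6561
= 9195


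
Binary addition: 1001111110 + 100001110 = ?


Align and add column by column (LSB to MSB, carry propagating):
  01001111110
+ 00100001110
  -----------
  col 0: 0 + 0 + 0 (carry in) = 0 → bit 0, carry out 0
  col 1: 1 + 1 + 0 (carry in) = 2 → bit 0, carry out 1
  col 2: 1 + 1 + 1 (carry in) = 3 → bit 1, carry out 1
  col 3: 1 + 1 + 1 (carry in) = 3 → bit 1, carry out 1
  col 4: 1 + 0 + 1 (carry in) = 2 → bit 0, carry out 1
  col 5: 1 + 0 + 1 (carry in) = 2 → bit 0, carry out 1
  col 6: 1 + 0 + 1 (carry in) = 2 → bit 0, carry out 1
  col 7: 0 + 0 + 1 (carry in) = 1 → bit 1, carry out 0
  col 8: 0 + 1 + 0 (carry in) = 1 → bit 1, carry out 0
  col 9: 1 + 0 + 0 (carry in) = 1 → bit 1, carry out 0
  col 10: 0 + 0 + 0 (carry in) = 0 → bit 0, carry out 0
Reading bits MSB→LSB: 01110001100
Strip leading zeros: 1110001100
= 1110001100


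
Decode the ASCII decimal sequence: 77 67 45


Codes (decimal): 77 67 45
Per-code ASCII lookup:
  77  (range 65-90: uppercase, 77 - 65 = 12) → 'M'
  67  (range 65-90: uppercase, 67 - 65 = 2) → 'C'
  45  (special character) → '-'
= 'MC-'


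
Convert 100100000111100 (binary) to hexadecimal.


Group into 4-bit nibbles: 0100100000111100
  0100 = 4
  1000 = 8
  0011 = 3
  1100 = C
= 0x483C


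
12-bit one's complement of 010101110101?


Original: 010101110101
Invert all bits:
  bit 0: 0 → 1
  bit 1: 1 → 0
  bit 2: 0 → 1
  bit 3: 1 → 0
  bit 4: 0 → 1
  bit 5: 1 → 0
  bit 6: 1 → 0
  bit 7: 1 → 0
  bit 8: 0 → 1
  bit 9: 1 → 0
  bit 10: 0 → 1
  bit 11: 1 → 0
= 101010001010


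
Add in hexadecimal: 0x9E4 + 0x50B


Align and add column by column (LSB to MSB, each column mod 16 with carry):
  09E4
+ 050B
  ----
  col 0: 4(4) + B(11) + 0 (carry in) = 15 → F(15), carry out 0
  col 1: E(14) + 0(0) + 0 (carry in) = 14 → E(14), carry out 0
  col 2: 9(9) + 5(5) + 0 (carry in) = 14 → E(14), carry out 0
  col 3: 0(0) + 0(0) + 0 (carry in) = 0 → 0(0), carry out 0
Reading digits MSB→LSB: 0EEF
Strip leading zeros: EEF
= 0xEEF


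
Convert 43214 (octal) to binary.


Each octal digit → 3 binary bits:
  4 = 100
  3 = 011
  2 = 010
  1 = 001
  4 = 100
Concatenate: 100 011 010 001 100
= 100011010001100


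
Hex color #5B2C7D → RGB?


Hex: #5B2C7D
R = 5B₁₆ = 91
G = 2C₁₆ = 44
B = 7D₁₆ = 125
= RGB(91, 44, 125)


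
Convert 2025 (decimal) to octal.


Divide by 8 repeatedly:
2025 ÷ 8 = 253 remainder 1
253 ÷ 8 = 31 remainder 5
31 ÷ 8 = 3 remainder 7
3 ÷ 8 = 0 remainder 3
Reading remainders bottom-up:
= 0o3751


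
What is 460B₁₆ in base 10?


Positional values:
Position 0: B × 16^0 = 11 × 1 = 11
Position 1: 0 × 16^1 = 0 × 16 = 0
Position 2: 6 × 16^2 = 6 × 256 = 1536
Position 3: 4 × 16^3 = 4 × 4096 = 16384
Sum = 11 + 0 + 1536 + 16384
= 17931


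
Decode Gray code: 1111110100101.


Gray code: 1111110100101
MSB stays the same: 1
Each subsequent bit = prev_binary XOR current_gray:
  B[1] = 1 XOR 1 = 0
  B[2] = 0 XOR 1 = 1
  B[3] = 1 XOR 1 = 0
  B[4] = 0 XOR 1 = 1
  B[5] = 1 XOR 1 = 0
  B[6] = 0 XOR 0 = 0
  B[7] = 0 XOR 1 = 1
  B[8] = 1 XOR 0 = 1
  B[9] = 1 XOR 0 = 1
  B[10] = 1 XOR 1 = 0
  B[11] = 0 XOR 0 = 0
  B[12] = 0 XOR 1 = 1
= 1010100111001 (5433 decimal)


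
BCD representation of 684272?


Each digit → 4-bit binary:
  6 → 0110
  8 → 1000
  4 → 0100
  2 → 0010
  7 → 0111
  2 → 0010
= 0110 1000 0100 0010 0111 0010


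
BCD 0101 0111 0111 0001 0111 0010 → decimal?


Each 4-bit group → digit:
  0101 → 5
  0111 → 7
  0111 → 7
  0001 → 1
  0111 → 7
  0010 → 2
= 577172


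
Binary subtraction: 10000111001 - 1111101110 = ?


Align and subtract column by column (LSB to MSB, borrowing when needed):
  10000111001
- 01111101110
  -----------
  col 0: (1 - 0 borrow-in) - 0 → 1 - 0 = 1, borrow out 0
  col 1: (0 - 0 borrow-in) - 1 → borrow from next column: (0+2) - 1 = 1, borrow out 1
  col 2: (0 - 1 borrow-in) - 1 → borrow from next column: (-1+2) - 1 = 0, borrow out 1
  col 3: (1 - 1 borrow-in) - 1 → borrow from next column: (0+2) - 1 = 1, borrow out 1
  col 4: (1 - 1 borrow-in) - 0 → 0 - 0 = 0, borrow out 0
  col 5: (1 - 0 borrow-in) - 1 → 1 - 1 = 0, borrow out 0
  col 6: (0 - 0 borrow-in) - 1 → borrow from next column: (0+2) - 1 = 1, borrow out 1
  col 7: (0 - 1 borrow-in) - 1 → borrow from next column: (-1+2) - 1 = 0, borrow out 1
  col 8: (0 - 1 borrow-in) - 1 → borrow from next column: (-1+2) - 1 = 0, borrow out 1
  col 9: (0 - 1 borrow-in) - 1 → borrow from next column: (-1+2) - 1 = 0, borrow out 1
  col 10: (1 - 1 borrow-in) - 0 → 0 - 0 = 0, borrow out 0
Reading bits MSB→LSB: 00001001011
Strip leading zeros: 1001011
= 1001011


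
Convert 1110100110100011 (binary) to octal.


Group into 3-bit groups: 001110100110100011
  001 = 1
  110 = 6
  100 = 4
  110 = 6
  100 = 4
  011 = 3
= 0o164643


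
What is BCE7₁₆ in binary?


Each hex digit → 4 binary bits:
  B = 1011
  C = 1100
  E = 1110
  7 = 0111
Concatenate: 1011 1100 1110 0111
= 1011110011100111


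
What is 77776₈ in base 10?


Positional values:
Position 0: 6 × 8^0 = 6
Position 1: 7 × 8^1 = 56
Position 2: 7 × 8^2 = 448
Position 3: 7 × 8^3 = 3584
Position 4: 7 × 8^4 = 28672
Sum = 6 + 56 + 448 + 3584 + 28672
= 32766


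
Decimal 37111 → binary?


Divide by 2 repeatedly:
37111 ÷ 2 = 18555 remainder 1
18555 ÷ 2 = 9277 remainder 1
9277 ÷ 2 = 4638 remainder 1
4638 ÷ 2 = 2319 remainder 0
2319 ÷ 2 = 1159 remainder 1
1159 ÷ 2 = 579 remainder 1
579 ÷ 2 = 289 remainder 1
289 ÷ 2 = 144 remainder 1
144 ÷ 2 = 72 remainder 0
72 ÷ 2 = 36 remainder 0
36 ÷ 2 = 18 remainder 0
18 ÷ 2 = 9 remainder 0
9 ÷ 2 = 4 remainder 1
4 ÷ 2 = 2 remainder 0
2 ÷ 2 = 1 remainder 0
1 ÷ 2 = 0 remainder 1
Reading remainders bottom-up:
= 1001000011110111


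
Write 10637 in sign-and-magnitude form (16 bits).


Sign bit: 0 (positive)
Magnitude: 10637 = 010100110001101
= 0010100110001101


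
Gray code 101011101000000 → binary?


Gray code: 101011101000000
MSB stays the same: 1
Each subsequent bit = prev_binary XOR current_gray:
  B[1] = 1 XOR 0 = 1
  B[2] = 1 XOR 1 = 0
  B[3] = 0 XOR 0 = 0
  B[4] = 0 XOR 1 = 1
  B[5] = 1 XOR 1 = 0
  B[6] = 0 XOR 1 = 1
  B[7] = 1 XOR 0 = 1
  B[8] = 1 XOR 1 = 0
  B[9] = 0 XOR 0 = 0
  B[10] = 0 XOR 0 = 0
  B[11] = 0 XOR 0 = 0
  B[12] = 0 XOR 0 = 0
  B[13] = 0 XOR 0 = 0
  B[14] = 0 XOR 0 = 0
= 110010110000000 (25984 decimal)


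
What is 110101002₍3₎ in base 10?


Positional values (base 3):
  2 × 3^0 = 2 × 1 = 2
  0 × 3^1 = 0 × 3 = 0
  0 × 3^2 = 0 × 9 = 0
  1 × 3^3 = 1 × 27 = 27
  0 × 3^4 = 0 × 81 = 0
  1 × 3^5 = 1 × 243 = 243
  0 × 3^6 = 0 × 729 = 0
  1 × 3^7 = 1 × 2187 = 2187
  1 × 3^8 = 1 × 6561 = 6561
Sum = 2 + 0 + 0 + 27 + 0 + 243 + 0 + 2187 + 6561
= 9020


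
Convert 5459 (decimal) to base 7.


Divide by 7 repeatedly:
5459 ÷ 7 = 779 remainder 6
779 ÷ 7 = 111 remainder 2
111 ÷ 7 = 15 remainder 6
15 ÷ 7 = 2 remainder 1
2 ÷ 7 = 0 remainder 2
Reading remainders bottom-up:
= 21626


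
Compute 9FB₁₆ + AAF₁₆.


Align and add column by column (LSB to MSB, each column mod 16 with carry):
  09FB
+ 0AAF
  ----
  col 0: B(11) + F(15) + 0 (carry in) = 26 → A(10), carry out 1
  col 1: F(15) + A(10) + 1 (carry in) = 26 → A(10), carry out 1
  col 2: 9(9) + A(10) + 1 (carry in) = 20 → 4(4), carry out 1
  col 3: 0(0) + 0(0) + 1 (carry in) = 1 → 1(1), carry out 0
Reading digits MSB→LSB: 14AA
Strip leading zeros: 14AA
= 0x14AA


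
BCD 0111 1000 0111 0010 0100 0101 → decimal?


Each 4-bit group → digit:
  0111 → 7
  1000 → 8
  0111 → 7
  0010 → 2
  0100 → 4
  0101 → 5
= 787245


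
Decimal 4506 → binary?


Divide by 2 repeatedly:
4506 ÷ 2 = 2253 remainder 0
2253 ÷ 2 = 1126 remainder 1
1126 ÷ 2 = 563 remainder 0
563 ÷ 2 = 281 remainder 1
281 ÷ 2 = 140 remainder 1
140 ÷ 2 = 70 remainder 0
70 ÷ 2 = 35 remainder 0
35 ÷ 2 = 17 remainder 1
17 ÷ 2 = 8 remainder 1
8 ÷ 2 = 4 remainder 0
4 ÷ 2 = 2 remainder 0
2 ÷ 2 = 1 remainder 0
1 ÷ 2 = 0 remainder 1
Reading remainders bottom-up:
= 1000110011010


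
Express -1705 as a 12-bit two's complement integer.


Original: 011010101001
Step 1 - Invert all bits: 100101010110
Step 2 - Add 1: 100101010110 + 1
= 100101010111 (represents -1705)


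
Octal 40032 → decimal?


Positional values:
Position 0: 2 × 8^0 = 2
Position 1: 3 × 8^1 = 24
Position 2: 0 × 8^2 = 0
Position 3: 0 × 8^3 = 0
Position 4: 4 × 8^4 = 16384
Sum = 2 + 24 + 0 + 0 + 16384
= 16410


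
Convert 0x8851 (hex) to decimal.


Positional values:
Position 0: 1 × 16^0 = 1 × 1 = 1
Position 1: 5 × 16^1 = 5 × 16 = 80
Position 2: 8 × 16^2 = 8 × 256 = 2048
Position 3: 8 × 16^3 = 8 × 4096 = 32768
Sum = 1 + 80 + 2048 + 32768
= 34897


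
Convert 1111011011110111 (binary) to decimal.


Positional values:
Bit 0: 1 × 2^0 = 1
Bit 1: 1 × 2^1 = 2
Bit 2: 1 × 2^2 = 4
Bit 4: 1 × 2^4 = 16
Bit 5: 1 × 2^5 = 32
Bit 6: 1 × 2^6 = 64
Bit 7: 1 × 2^7 = 128
Bit 9: 1 × 2^9 = 512
Bit 10: 1 × 2^10 = 1024
Bit 12: 1 × 2^12 = 4096
Bit 13: 1 × 2^13 = 8192
Bit 14: 1 × 2^14 = 16384
Bit 15: 1 × 2^15 = 32768
Sum = 1 + 2 + 4 + 16 + 32 + 64 + 128 + 512 + 1024 + 4096 + 8192 + 16384 + 32768
= 63223


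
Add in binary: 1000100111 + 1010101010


Align and add column by column (LSB to MSB, carry propagating):
  01000100111
+ 01010101010
  -----------
  col 0: 1 + 0 + 0 (carry in) = 1 → bit 1, carry out 0
  col 1: 1 + 1 + 0 (carry in) = 2 → bit 0, carry out 1
  col 2: 1 + 0 + 1 (carry in) = 2 → bit 0, carry out 1
  col 3: 0 + 1 + 1 (carry in) = 2 → bit 0, carry out 1
  col 4: 0 + 0 + 1 (carry in) = 1 → bit 1, carry out 0
  col 5: 1 + 1 + 0 (carry in) = 2 → bit 0, carry out 1
  col 6: 0 + 0 + 1 (carry in) = 1 → bit 1, carry out 0
  col 7: 0 + 1 + 0 (carry in) = 1 → bit 1, carry out 0
  col 8: 0 + 0 + 0 (carry in) = 0 → bit 0, carry out 0
  col 9: 1 + 1 + 0 (carry in) = 2 → bit 0, carry out 1
  col 10: 0 + 0 + 1 (carry in) = 1 → bit 1, carry out 0
Reading bits MSB→LSB: 10011010001
Strip leading zeros: 10011010001
= 10011010001


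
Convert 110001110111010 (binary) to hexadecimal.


Group into 4-bit nibbles: 0110001110111010
  0110 = 6
  0011 = 3
  1011 = B
  1010 = A
= 0x63BA


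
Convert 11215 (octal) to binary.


Each octal digit → 3 binary bits:
  1 = 001
  1 = 001
  2 = 010
  1 = 001
  5 = 101
Concatenate: 001 001 010 001 101
= 001001010001101


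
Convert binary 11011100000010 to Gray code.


Binary: 11011100000010
Gray code: G = B XOR (B >> 1)
B >> 1 = 01101110000001
11011100000010 XOR 01101110000001:
  1 XOR 0 = 1
  1 XOR 1 = 0
  0 XOR 1 = 1
  1 XOR 0 = 1
  1 XOR 1 = 0
  1 XOR 1 = 0
  0 XOR 1 = 1
  0 XOR 0 = 0
  0 XOR 0 = 0
  0 XOR 0 = 0
  0 XOR 0 = 0
  0 XOR 0 = 0
  1 XOR 0 = 1
  0 XOR 1 = 1
= 10110010000011


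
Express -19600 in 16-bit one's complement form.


Original: 0100110010010000
Invert all bits:
  bit 0: 0 → 1
  bit 1: 1 → 0
  bit 2: 0 → 1
  bit 3: 0 → 1
  bit 4: 1 → 0
  bit 5: 1 → 0
  bit 6: 0 → 1
  bit 7: 0 → 1
  bit 8: 1 → 0
  bit 9: 0 → 1
  bit 10: 0 → 1
  bit 11: 1 → 0
  bit 12: 0 → 1
  bit 13: 0 → 1
  bit 14: 0 → 1
  bit 15: 0 → 1
= 1011001101101111


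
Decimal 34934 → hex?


Divide by 16 repeatedly:
34934 ÷ 16 = 2183 remainder 6 (6)
2183 ÷ 16 = 136 remainder 7 (7)
136 ÷ 16 = 8 remainder 8 (8)
8 ÷ 16 = 0 remainder 8 (8)
Reading remainders bottom-up:
= 0x8876


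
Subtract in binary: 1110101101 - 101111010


Align and subtract column by column (LSB to MSB, borrowing when needed):
  1110101101
- 0101111010
  ----------
  col 0: (1 - 0 borrow-in) - 0 → 1 - 0 = 1, borrow out 0
  col 1: (0 - 0 borrow-in) - 1 → borrow from next column: (0+2) - 1 = 1, borrow out 1
  col 2: (1 - 1 borrow-in) - 0 → 0 - 0 = 0, borrow out 0
  col 3: (1 - 0 borrow-in) - 1 → 1 - 1 = 0, borrow out 0
  col 4: (0 - 0 borrow-in) - 1 → borrow from next column: (0+2) - 1 = 1, borrow out 1
  col 5: (1 - 1 borrow-in) - 1 → borrow from next column: (0+2) - 1 = 1, borrow out 1
  col 6: (0 - 1 borrow-in) - 1 → borrow from next column: (-1+2) - 1 = 0, borrow out 1
  col 7: (1 - 1 borrow-in) - 0 → 0 - 0 = 0, borrow out 0
  col 8: (1 - 0 borrow-in) - 1 → 1 - 1 = 0, borrow out 0
  col 9: (1 - 0 borrow-in) - 0 → 1 - 0 = 1, borrow out 0
Reading bits MSB→LSB: 1000110011
Strip leading zeros: 1000110011
= 1000110011


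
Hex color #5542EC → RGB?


Hex: #5542EC
R = 55₁₆ = 85
G = 42₁₆ = 66
B = EC₁₆ = 236
= RGB(85, 66, 236)


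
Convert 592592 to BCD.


Each digit → 4-bit binary:
  5 → 0101
  9 → 1001
  2 → 0010
  5 → 0101
  9 → 1001
  2 → 0010
= 0101 1001 0010 0101 1001 0010


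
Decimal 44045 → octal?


Divide by 8 repeatedly:
44045 ÷ 8 = 5505 remainder 5
5505 ÷ 8 = 688 remainder 1
688 ÷ 8 = 86 remainder 0
86 ÷ 8 = 10 remainder 6
10 ÷ 8 = 1 remainder 2
1 ÷ 8 = 0 remainder 1
Reading remainders bottom-up:
= 0o126015


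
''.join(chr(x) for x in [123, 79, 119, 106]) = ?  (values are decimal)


Codes (decimal): 123 79 119 106
Per-code ASCII lookup:
  123  (special character) → '{'
  79  (range 65-90: uppercase, 79 - 65 = 14) → 'O'
  119  (range 97-122: lowercase, 119 - 97 = 22) → 'w'
  106  (range 97-122: lowercase, 106 - 97 = 9) → 'j'
= '{Owj'


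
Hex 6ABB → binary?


Each hex digit → 4 binary bits:
  6 = 0110
  A = 1010
  B = 1011
  B = 1011
Concatenate: 0110 1010 1011 1011
= 0110101010111011


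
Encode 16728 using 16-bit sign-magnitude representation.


Sign bit: 0 (positive)
Magnitude: 16728 = 100000101011000
= 0100000101011000


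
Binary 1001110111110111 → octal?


Group into 3-bit groups: 001001110111110111
  001 = 1
  001 = 1
  110 = 6
  111 = 7
  110 = 6
  111 = 7
= 0o116767


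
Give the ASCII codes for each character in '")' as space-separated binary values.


String: '")'  (2 characters)
Per-character ASCII lookup:
  '"': special character: '"' = 34 → 100010
  ')': special character: ')' = 41 → 101001
= 100010 101001


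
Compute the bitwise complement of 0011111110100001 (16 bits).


Original: 0011111110100001
Invert all bits:
  bit 0: 0 → 1
  bit 1: 0 → 1
  bit 2: 1 → 0
  bit 3: 1 → 0
  bit 4: 1 → 0
  bit 5: 1 → 0
  bit 6: 1 → 0
  bit 7: 1 → 0
  bit 8: 1 → 0
  bit 9: 0 → 1
  bit 10: 1 → 0
  bit 11: 0 → 1
  bit 12: 0 → 1
  bit 13: 0 → 1
  bit 14: 0 → 1
  bit 15: 1 → 0
= 1100000001011110


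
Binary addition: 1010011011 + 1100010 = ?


Align and add column by column (LSB to MSB, carry propagating):
  01010011011
+ 00001100010
  -----------
  col 0: 1 + 0 + 0 (carry in) = 1 → bit 1, carry out 0
  col 1: 1 + 1 + 0 (carry in) = 2 → bit 0, carry out 1
  col 2: 0 + 0 + 1 (carry in) = 1 → bit 1, carry out 0
  col 3: 1 + 0 + 0 (carry in) = 1 → bit 1, carry out 0
  col 4: 1 + 0 + 0 (carry in) = 1 → bit 1, carry out 0
  col 5: 0 + 1 + 0 (carry in) = 1 → bit 1, carry out 0
  col 6: 0 + 1 + 0 (carry in) = 1 → bit 1, carry out 0
  col 7: 1 + 0 + 0 (carry in) = 1 → bit 1, carry out 0
  col 8: 0 + 0 + 0 (carry in) = 0 → bit 0, carry out 0
  col 9: 1 + 0 + 0 (carry in) = 1 → bit 1, carry out 0
  col 10: 0 + 0 + 0 (carry in) = 0 → bit 0, carry out 0
Reading bits MSB→LSB: 01011111101
Strip leading zeros: 1011111101
= 1011111101


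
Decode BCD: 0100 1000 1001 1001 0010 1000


Each 4-bit group → digit:
  0100 → 4
  1000 → 8
  1001 → 9
  1001 → 9
  0010 → 2
  1000 → 8
= 489928


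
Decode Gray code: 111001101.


Gray code: 111001101
MSB stays the same: 1
Each subsequent bit = prev_binary XOR current_gray:
  B[1] = 1 XOR 1 = 0
  B[2] = 0 XOR 1 = 1
  B[3] = 1 XOR 0 = 1
  B[4] = 1 XOR 0 = 1
  B[5] = 1 XOR 1 = 0
  B[6] = 0 XOR 1 = 1
  B[7] = 1 XOR 0 = 1
  B[8] = 1 XOR 1 = 0
= 101110110 (374 decimal)


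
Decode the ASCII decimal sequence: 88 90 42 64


Codes (decimal): 88 90 42 64
Per-code ASCII lookup:
  88  (range 65-90: uppercase, 88 - 65 = 23) → 'X'
  90  (range 65-90: uppercase, 90 - 65 = 25) → 'Z'
  42  (special character) → '*'
  64  (special character) → '@'
= 'XZ*@'


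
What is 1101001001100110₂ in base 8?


Group into 3-bit groups: 001101001001100110
  001 = 1
  101 = 5
  001 = 1
  001 = 1
  100 = 4
  110 = 6
= 0o151146


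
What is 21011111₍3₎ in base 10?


Positional values (base 3):
  1 × 3^0 = 1 × 1 = 1
  1 × 3^1 = 1 × 3 = 3
  1 × 3^2 = 1 × 9 = 9
  1 × 3^3 = 1 × 27 = 27
  1 × 3^4 = 1 × 81 = 81
  0 × 3^5 = 0 × 243 = 0
  1 × 3^6 = 1 × 729 = 729
  2 × 3^7 = 2 × 2187 = 4374
Sum = 1 + 3 + 9 + 27 + 81 + 0 + 729 + 4374
= 5224


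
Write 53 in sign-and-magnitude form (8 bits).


Sign bit: 0 (positive)
Magnitude: 53 = 0110101
= 00110101


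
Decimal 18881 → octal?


Divide by 8 repeatedly:
18881 ÷ 8 = 2360 remainder 1
2360 ÷ 8 = 295 remainder 0
295 ÷ 8 = 36 remainder 7
36 ÷ 8 = 4 remainder 4
4 ÷ 8 = 0 remainder 4
Reading remainders bottom-up:
= 0o44701


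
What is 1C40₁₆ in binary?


Each hex digit → 4 binary bits:
  1 = 0001
  C = 1100
  4 = 0100
  0 = 0000
Concatenate: 0001 1100 0100 0000
= 0001110001000000


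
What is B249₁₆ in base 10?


Positional values:
Position 0: 9 × 16^0 = 9 × 1 = 9
Position 1: 4 × 16^1 = 4 × 16 = 64
Position 2: 2 × 16^2 = 2 × 256 = 512
Position 3: B × 16^3 = 11 × 4096 = 45056
Sum = 9 + 64 + 512 + 45056
= 45641


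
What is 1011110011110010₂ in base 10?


Positional values:
Bit 1: 1 × 2^1 = 2
Bit 4: 1 × 2^4 = 16
Bit 5: 1 × 2^5 = 32
Bit 6: 1 × 2^6 = 64
Bit 7: 1 × 2^7 = 128
Bit 10: 1 × 2^10 = 1024
Bit 11: 1 × 2^11 = 2048
Bit 12: 1 × 2^12 = 4096
Bit 13: 1 × 2^13 = 8192
Bit 15: 1 × 2^15 = 32768
Sum = 2 + 16 + 32 + 64 + 128 + 1024 + 2048 + 4096 + 8192 + 32768
= 48370


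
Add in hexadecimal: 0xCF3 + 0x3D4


Align and add column by column (LSB to MSB, each column mod 16 with carry):
  0CF3
+ 03D4
  ----
  col 0: 3(3) + 4(4) + 0 (carry in) = 7 → 7(7), carry out 0
  col 1: F(15) + D(13) + 0 (carry in) = 28 → C(12), carry out 1
  col 2: C(12) + 3(3) + 1 (carry in) = 16 → 0(0), carry out 1
  col 3: 0(0) + 0(0) + 1 (carry in) = 1 → 1(1), carry out 0
Reading digits MSB→LSB: 10C7
Strip leading zeros: 10C7
= 0x10C7


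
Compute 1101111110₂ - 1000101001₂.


Align and subtract column by column (LSB to MSB, borrowing when needed):
  1101111110
- 1000101001
  ----------
  col 0: (0 - 0 borrow-in) - 1 → borrow from next column: (0+2) - 1 = 1, borrow out 1
  col 1: (1 - 1 borrow-in) - 0 → 0 - 0 = 0, borrow out 0
  col 2: (1 - 0 borrow-in) - 0 → 1 - 0 = 1, borrow out 0
  col 3: (1 - 0 borrow-in) - 1 → 1 - 1 = 0, borrow out 0
  col 4: (1 - 0 borrow-in) - 0 → 1 - 0 = 1, borrow out 0
  col 5: (1 - 0 borrow-in) - 1 → 1 - 1 = 0, borrow out 0
  col 6: (1 - 0 borrow-in) - 0 → 1 - 0 = 1, borrow out 0
  col 7: (0 - 0 borrow-in) - 0 → 0 - 0 = 0, borrow out 0
  col 8: (1 - 0 borrow-in) - 0 → 1 - 0 = 1, borrow out 0
  col 9: (1 - 0 borrow-in) - 1 → 1 - 1 = 0, borrow out 0
Reading bits MSB→LSB: 0101010101
Strip leading zeros: 101010101
= 101010101


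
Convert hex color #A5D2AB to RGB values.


Hex: #A5D2AB
R = A5₁₆ = 165
G = D2₁₆ = 210
B = AB₁₆ = 171
= RGB(165, 210, 171)


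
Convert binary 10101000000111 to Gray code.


Binary: 10101000000111
Gray code: G = B XOR (B >> 1)
B >> 1 = 01010100000011
10101000000111 XOR 01010100000011:
  1 XOR 0 = 1
  0 XOR 1 = 1
  1 XOR 0 = 1
  0 XOR 1 = 1
  1 XOR 0 = 1
  0 XOR 1 = 1
  0 XOR 0 = 0
  0 XOR 0 = 0
  0 XOR 0 = 0
  0 XOR 0 = 0
  0 XOR 0 = 0
  1 XOR 0 = 1
  1 XOR 1 = 0
  1 XOR 1 = 0
= 11111100000100


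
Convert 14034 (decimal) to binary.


Divide by 2 repeatedly:
14034 ÷ 2 = 7017 remainder 0
7017 ÷ 2 = 3508 remainder 1
3508 ÷ 2 = 1754 remainder 0
1754 ÷ 2 = 877 remainder 0
877 ÷ 2 = 438 remainder 1
438 ÷ 2 = 219 remainder 0
219 ÷ 2 = 109 remainder 1
109 ÷ 2 = 54 remainder 1
54 ÷ 2 = 27 remainder 0
27 ÷ 2 = 13 remainder 1
13 ÷ 2 = 6 remainder 1
6 ÷ 2 = 3 remainder 0
3 ÷ 2 = 1 remainder 1
1 ÷ 2 = 0 remainder 1
Reading remainders bottom-up:
= 11011011010010


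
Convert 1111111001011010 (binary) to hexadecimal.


Group into 4-bit nibbles: 1111111001011010
  1111 = F
  1110 = E
  0101 = 5
  1010 = A
= 0xFE5A


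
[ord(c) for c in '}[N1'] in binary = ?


String: '}[N1'  (4 characters)
Per-character ASCII lookup:
  '}': special character: '}' = 125 → 1111101
  '[': special character: '[' = 91 → 1011011
  'N': uppercase starts at 65: 'N' = 65 + 13 = 78 → 1001110
  '1': digits start at 48: '1' = 48 + 1 = 49 → 110001
= 1111101 1011011 1001110 110001


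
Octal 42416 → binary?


Each octal digit → 3 binary bits:
  4 = 100
  2 = 010
  4 = 100
  1 = 001
  6 = 110
Concatenate: 100 010 100 001 110
= 100010100001110


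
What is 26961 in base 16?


Divide by 16 repeatedly:
26961 ÷ 16 = 1685 remainder 1 (1)
1685 ÷ 16 = 105 remainder 5 (5)
105 ÷ 16 = 6 remainder 9 (9)
6 ÷ 16 = 0 remainder 6 (6)
Reading remainders bottom-up:
= 0x6951


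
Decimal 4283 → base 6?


Divide by 6 repeatedly:
4283 ÷ 6 = 713 remainder 5
713 ÷ 6 = 118 remainder 5
118 ÷ 6 = 19 remainder 4
19 ÷ 6 = 3 remainder 1
3 ÷ 6 = 0 remainder 3
Reading remainders bottom-up:
= 31455


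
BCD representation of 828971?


Each digit → 4-bit binary:
  8 → 1000
  2 → 0010
  8 → 1000
  9 → 1001
  7 → 0111
  1 → 0001
= 1000 0010 1000 1001 0111 0001


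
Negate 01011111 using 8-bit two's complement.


Original: 01011111
Step 1 - Invert all bits: 10100000
Step 2 - Add 1: 10100000 + 1
= 10100001 (represents -95)


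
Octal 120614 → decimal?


Positional values:
Position 0: 4 × 8^0 = 4
Position 1: 1 × 8^1 = 8
Position 2: 6 × 8^2 = 384
Position 3: 0 × 8^3 = 0
Position 4: 2 × 8^4 = 8192
Position 5: 1 × 8^5 = 32768
Sum = 4 + 8 + 384 + 0 + 8192 + 32768
= 41356


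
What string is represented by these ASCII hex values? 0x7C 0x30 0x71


Codes (hex): 0x7C 0x30 0x71
Per-code ASCII lookup:
  0x7C = 124  (special character) → '|'
  0x30 = 48  (range 48-57: digits, 48 - 48 = 0) → '0'
  0x71 = 113  (range 97-122: lowercase, 113 - 97 = 16) → 'q'
= '|0q'


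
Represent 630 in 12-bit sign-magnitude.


Sign bit: 0 (positive)
Magnitude: 630 = 01001110110
= 001001110110
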